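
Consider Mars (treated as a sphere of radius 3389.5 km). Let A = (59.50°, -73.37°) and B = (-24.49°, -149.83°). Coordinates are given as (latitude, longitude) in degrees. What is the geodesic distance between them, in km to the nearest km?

With latitudes φ₁ = 59.500°, φ₂ = -24.490° and longitude difference Δλ = -76.460°:
Haversine: a = sin²(Δφ/2) + cos φ₁ cos φ₂ sin²(Δλ/2) = 0.4476 + (0.5075)(0.9100)(0.3829) = 0.62452.
Central angle c = 2·arcsin(√a) = 1.82248 rad.
Distance = R·c = 3389.5 × 1.8225 ≈ 6177 km.

6177 km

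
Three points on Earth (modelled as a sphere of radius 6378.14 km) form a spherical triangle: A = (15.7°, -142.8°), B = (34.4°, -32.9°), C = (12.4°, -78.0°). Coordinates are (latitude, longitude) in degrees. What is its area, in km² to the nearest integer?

18681076 km²

Side lengths (central angles): a = 0.8091, b = 1.0946, c = 1.6886 rad; semiperimeter s = 1.7961.
By l'Huilier's theorem, tan(E/4) = √[tan(s/2) tan((s−a)/2) tan((s−b)/2) tan((s−c)/2)], giving spherical excess E = 0.4592 rad.
Area = E·R² = 0.4592 × (6378.14)² ≈ 18681076 km².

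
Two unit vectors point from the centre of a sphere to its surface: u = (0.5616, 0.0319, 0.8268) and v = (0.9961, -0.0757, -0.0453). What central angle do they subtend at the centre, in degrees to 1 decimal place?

u·v = 0.5195; |u| = 1.0000, |v| = 1.0000.
cos θ = (u·v)/(|u||v|) = 0.5195, so θ = 58.7°.

58.7°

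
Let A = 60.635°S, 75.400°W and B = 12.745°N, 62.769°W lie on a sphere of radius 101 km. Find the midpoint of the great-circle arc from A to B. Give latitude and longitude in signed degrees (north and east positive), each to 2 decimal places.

Central angle δ = 1.2928 rad. Interpolating on the sphere with fraction f = 0.5:
P = [sin((1−f)δ)·A + sin(fδ)·B] / sin δ = 0.6264·A + 0.6264·B in Cartesian coordinates,
giving P = (0.3570, -0.8404, -0.4077), i.e. latitude -24.06°, longitude -66.99°.

-24.06°, -66.99°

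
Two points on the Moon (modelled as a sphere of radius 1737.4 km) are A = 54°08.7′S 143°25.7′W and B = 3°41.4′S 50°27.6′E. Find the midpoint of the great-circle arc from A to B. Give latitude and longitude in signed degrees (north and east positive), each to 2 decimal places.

-62.69°, 68.59°

The central angle between A and B is δ = 2.1121 rad.
With f = 0.5, the slerp weights are sin((1−f)δ)/sin δ = 1.0156 and sin(fδ)/sin δ = 1.0156.
Weighted sum of the unit vectors: (1.0156)·(-0.4704,-0.3490,-0.8105) + (1.0156)·(0.6353,0.7696,-0.0644) = (0.1675, 0.4272, -0.8885).
Converting back: φ = atan2(z, √(x²+y²)) = -62.69°, λ = atan2(y, x) = 68.59°.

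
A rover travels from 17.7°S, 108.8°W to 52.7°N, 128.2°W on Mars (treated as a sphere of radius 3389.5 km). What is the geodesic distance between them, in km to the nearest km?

4282 km

In radians: φ₁ = -0.3089, φ₂ = 0.9198, Δλ = -19.400° = -0.3386 rad.
cos c = sin φ₁ sin φ₂ + cos φ₁ cos φ₂ cos Δλ = (-0.3040)(0.7955) + (0.9527)(0.6060)(0.9432) = 0.30267,
so c = arccos(0.30267) = 1.26330 rad.
Distance = R·c = 3389.5 × 1.2633 ≈ 4282 km.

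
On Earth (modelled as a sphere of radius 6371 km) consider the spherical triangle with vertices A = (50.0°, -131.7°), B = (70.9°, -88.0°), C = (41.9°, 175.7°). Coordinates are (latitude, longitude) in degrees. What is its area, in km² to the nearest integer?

Side lengths (central angles): a = 0.9219, b = 0.6399, c = 0.5034 rad; semiperimeter s = 1.0326.
By l'Huilier's theorem, tan(E/4) = √[tan(s/2) tan((s−a)/2) tan((s−b)/2) tan((s−c)/2)], giving spherical excess E = 0.1646 rad.
Area = E·R² = 0.1646 × (6371)² ≈ 6680922 km².

6680922 km²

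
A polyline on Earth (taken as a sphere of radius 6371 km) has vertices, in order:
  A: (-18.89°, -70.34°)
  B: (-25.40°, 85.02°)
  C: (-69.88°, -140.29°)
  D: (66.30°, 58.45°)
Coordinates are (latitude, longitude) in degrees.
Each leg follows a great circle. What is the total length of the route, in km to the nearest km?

42389 km

Leg A→B: central angle 2.2627 rad, distance 14415.6 km.
Leg B→C: central angle 1.3855 rad, distance 8827.1 km.
Leg C→D: central angle 3.0052 rad, distance 19146.4 km.
Total: 14415.6 + 8827.1 + 19146.4 ≈ 42389 km.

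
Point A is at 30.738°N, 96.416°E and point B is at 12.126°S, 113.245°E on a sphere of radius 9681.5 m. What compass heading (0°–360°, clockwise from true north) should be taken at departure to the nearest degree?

157°

With φ₁ = 0.5365, φ₂ = -0.2116, Δλ = 0.2937 rad, the forward-azimuth formula gives
θ = atan2( sin Δλ cos φ₂ , cos φ₁ sin φ₂ − sin φ₁ cos φ₂ cos Δλ ) = atan2(0.2831, -0.6589) = 156.75°.
So the initial bearing is 157°.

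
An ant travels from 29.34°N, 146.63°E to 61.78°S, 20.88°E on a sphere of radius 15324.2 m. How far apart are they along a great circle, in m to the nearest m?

Let φ₁ = 0.5121 rad, φ₂ = -1.0783 rad, and Δλ = -2.1948 rad.
cos c = sin φ₁ sin φ₂ + cos φ₁ cos φ₂ cos Δλ = (0.4900)(-0.8811) + (0.8717)(0.4729)(-0.5842) = -0.67258,
so c = arccos(-0.67258) = 2.30849 rad.
Distance = R·c = 15324.2 × 2.3085 ≈ 35376 m.

35376 m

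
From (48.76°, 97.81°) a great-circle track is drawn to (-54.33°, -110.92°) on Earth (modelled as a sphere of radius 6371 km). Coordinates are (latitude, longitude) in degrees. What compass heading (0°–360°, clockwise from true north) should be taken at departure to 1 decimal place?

118.3°

With φ₁ = 0.8510, φ₂ = -0.9482, Δλ = 2.6402 rad, the forward-azimuth formula gives
θ = atan2( sin Δλ cos φ₂ , cos φ₁ sin φ₂ − sin φ₁ cos φ₂ cos Δλ ) = atan2(0.2803, -0.1510) = 118.32°.
So the initial bearing is 118.3°.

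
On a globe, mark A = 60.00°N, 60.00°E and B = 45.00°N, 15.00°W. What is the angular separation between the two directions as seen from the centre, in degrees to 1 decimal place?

45.3°

Let φ₁ = 1.0472 rad, φ₂ = 0.7854 rad, and Δλ = -1.3090 rad.
Haversine: a = sin²(Δφ/2) + cos φ₁ cos φ₂ sin²(Δλ/2) = 0.0170 + (0.5000)(0.7071)(0.3706) = 0.14806.
Central angle c = 2·arcsin(√a) = 0.78995 rad.
So the angular separation is 45.3°.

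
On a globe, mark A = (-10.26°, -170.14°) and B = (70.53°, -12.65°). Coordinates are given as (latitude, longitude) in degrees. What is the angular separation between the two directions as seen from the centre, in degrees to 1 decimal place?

118.1°

With latitudes φ₁ = -10.260°, φ₂ = 70.530° and longitude difference Δλ = 157.490°:
Haversine: a = sin²(Δφ/2) + cos φ₁ cos φ₂ sin²(Δλ/2) = 0.4200 + (0.9840)(0.3333)(0.9619) = 0.73546.
Central angle c = 2·arcsin(√a) = 2.06114 rad.
So the angular separation is 118.1°.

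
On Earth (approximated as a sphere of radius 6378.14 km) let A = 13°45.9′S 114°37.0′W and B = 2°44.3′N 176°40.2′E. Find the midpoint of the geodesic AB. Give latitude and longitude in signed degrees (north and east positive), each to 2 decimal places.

-6.67°, -149.52°

The central angle between A and B is δ = 1.2230 rad.
With f = 0.5, the slerp weights are sin((1−f)δ)/sin δ = 0.6107 and sin(fδ)/sin δ = 0.6107.
Weighted sum of the unit vectors: (0.6107)·(-0.4046,-0.8830,-0.2379) + (0.6107)·(-0.9972,0.0580,0.0478) = (-0.8560, -0.5038, -0.1161).
Converting back: φ = atan2(z, √(x²+y²)) = -6.67°, λ = atan2(y, x) = -149.52°.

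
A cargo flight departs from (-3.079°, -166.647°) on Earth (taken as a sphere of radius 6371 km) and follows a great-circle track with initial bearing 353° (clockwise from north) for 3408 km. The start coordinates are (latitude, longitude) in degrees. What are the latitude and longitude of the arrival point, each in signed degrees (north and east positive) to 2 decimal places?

Angular distance δ = d/R = 3408/6371 = 0.53492 rad; initial bearing θ = 6.1610 rad.
sin φ₂ = sin φ₁ cos δ + cos φ₁ sin δ cos θ = (-0.0537)(0.8603) + (0.9986)(0.5098)(0.9925) = 0.4590, so φ₂ = 27.32°.
Δλ = atan2(sin θ sin δ cos φ₁, cos δ − sin φ₁ sin φ₂) = atan2(-0.0620, 0.8850) = -4.010°.
λ₂ = -166.647° − 4.010° = -170.66°.

27.32°, -170.66°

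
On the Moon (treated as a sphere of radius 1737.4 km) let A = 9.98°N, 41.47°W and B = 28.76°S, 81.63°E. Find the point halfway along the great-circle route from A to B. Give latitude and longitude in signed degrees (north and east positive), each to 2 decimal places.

-19.04°, 13.96°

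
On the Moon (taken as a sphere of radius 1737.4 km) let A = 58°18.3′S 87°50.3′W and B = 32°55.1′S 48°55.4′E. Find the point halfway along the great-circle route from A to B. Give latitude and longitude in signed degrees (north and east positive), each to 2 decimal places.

Central angle δ = 1.4292 rad. Interpolating on the sphere with fraction f = 0.5:
P = [sin((1−f)δ)·A + sin(fδ)·B] / sin δ = 0.6620·A + 0.6620·B in Cartesian coordinates,
giving P = (0.3782, 0.0713, -0.9230), i.e. latitude -67.36°, longitude 10.68°.

-67.36°, 10.68°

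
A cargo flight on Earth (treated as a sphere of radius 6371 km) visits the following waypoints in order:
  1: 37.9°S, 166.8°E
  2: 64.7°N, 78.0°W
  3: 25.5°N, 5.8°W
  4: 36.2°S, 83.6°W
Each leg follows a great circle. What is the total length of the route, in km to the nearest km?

32205 km

Leg 1→2: central angle 2.3447 rad, distance 14938.2 km.
Leg 2→3: central angle 1.0389 rad, distance 6619.1 km.
Leg 3→4: central angle 1.6713 rad, distance 10647.9 km.
Total: 14938.2 + 6619.1 + 10647.9 ≈ 32205 km.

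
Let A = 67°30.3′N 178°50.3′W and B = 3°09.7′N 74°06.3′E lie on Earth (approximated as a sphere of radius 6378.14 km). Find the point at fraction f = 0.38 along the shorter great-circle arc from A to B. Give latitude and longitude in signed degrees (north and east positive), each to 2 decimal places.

54.77°, 106.69°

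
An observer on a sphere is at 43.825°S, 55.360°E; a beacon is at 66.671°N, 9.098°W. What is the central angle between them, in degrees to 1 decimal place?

In radians: φ₁ = -0.7649, φ₂ = 1.1636, Δλ = -64.458° = -1.1250 rad.
cos c = sin φ₁ sin φ₂ + cos φ₁ cos φ₂ cos Δλ = (-0.6925)(0.9182) + (0.7215)(0.3960)(0.4312) = -0.51266,
so c = arccos(-0.51266) = 2.10907 rad.
So the angular separation is 120.8°.

120.8°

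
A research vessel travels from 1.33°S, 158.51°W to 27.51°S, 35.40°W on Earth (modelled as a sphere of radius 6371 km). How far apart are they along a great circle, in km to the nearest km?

13151 km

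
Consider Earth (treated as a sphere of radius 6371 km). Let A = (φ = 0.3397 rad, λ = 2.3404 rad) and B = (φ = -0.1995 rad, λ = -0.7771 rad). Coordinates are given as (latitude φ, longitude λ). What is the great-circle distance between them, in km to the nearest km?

With latitudes φ₁ = 19.463°, φ₂ = -11.431° and longitude difference Δλ = -178.620°:
Haversine: a = sin²(Δφ/2) + cos φ₁ cos φ₂ sin²(Δλ/2) = 0.0709 + (0.9429)(0.9802)(0.9999) = 0.99496.
Central angle c = 2·arcsin(√a) = 2.99949 rad.
Distance = R·c = 6371 × 2.9995 ≈ 19110 km.

19110 km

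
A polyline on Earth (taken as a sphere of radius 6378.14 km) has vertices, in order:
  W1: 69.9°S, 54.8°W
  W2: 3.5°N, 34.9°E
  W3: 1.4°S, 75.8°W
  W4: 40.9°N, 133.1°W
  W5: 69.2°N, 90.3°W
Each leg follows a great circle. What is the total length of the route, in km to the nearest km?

Leg W1→W2: central angle 1.6264 rad, distance 10373.1 km.
Leg W2→W3: central angle 1.9329 rad, distance 12328.0 km.
Leg W3→W4: central angle 1.1677 rad, distance 7448.1 km.
Leg W4→W5: central angle 0.6283 rad, distance 4007.6 km.
Total: 10373.1 + 12328.0 + 7448.1 + 4007.6 ≈ 34157 km.

34157 km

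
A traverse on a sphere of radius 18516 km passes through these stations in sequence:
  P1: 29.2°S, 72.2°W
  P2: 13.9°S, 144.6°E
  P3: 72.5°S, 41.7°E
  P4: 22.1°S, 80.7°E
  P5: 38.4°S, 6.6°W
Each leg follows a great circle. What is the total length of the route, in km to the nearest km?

107953 km

Leg P1→P2: central angle 2.1668 rad, distance 40119.8 km.
Leg P2→P3: central angle 1.4061 rad, distance 26035.5 km.
Leg P3→P4: central angle 0.9578 rad, distance 17734.3 km.
Leg P4→P5: central angle 1.2996 rad, distance 24063.2 km.
Total: 40119.8 + 26035.5 + 17734.3 + 24063.2 ≈ 107953 km.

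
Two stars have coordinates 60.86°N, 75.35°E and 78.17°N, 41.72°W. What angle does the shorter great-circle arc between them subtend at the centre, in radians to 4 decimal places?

With latitudes φ₁ = 60.860°, φ₂ = 78.170° and longitude difference Δλ = -117.070°:
Haversine: a = sin²(Δφ/2) + cos φ₁ cos φ₂ sin²(Δλ/2) = 0.0226 + (0.4869)(0.2050)(0.7275) = 0.09527.
Central angle c = 2·arcsin(√a) = 0.62758 rad.
So the angular separation is 0.6276 rad.

0.6276 rad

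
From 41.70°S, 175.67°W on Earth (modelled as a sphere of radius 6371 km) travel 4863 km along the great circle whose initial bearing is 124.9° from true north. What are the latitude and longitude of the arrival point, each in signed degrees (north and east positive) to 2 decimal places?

Angular distance δ = d/R = 4863/6371 = 0.76330 rad; initial bearing θ = 2.1799 rad.
sin φ₂ = sin φ₁ cos δ + cos φ₁ sin δ cos θ = (-0.6652)(0.7226) + (0.7466)(0.6913)(-0.5721) = -0.7760, so φ₂ = -50.89°.
Δλ = atan2(sin θ sin δ cos φ₁, cos δ − sin φ₁ sin φ₂) = atan2(0.4233, 0.2063) = 64.014°.
λ₂ = -175.670° + 64.014° = -111.66°.

-50.89°, -111.66°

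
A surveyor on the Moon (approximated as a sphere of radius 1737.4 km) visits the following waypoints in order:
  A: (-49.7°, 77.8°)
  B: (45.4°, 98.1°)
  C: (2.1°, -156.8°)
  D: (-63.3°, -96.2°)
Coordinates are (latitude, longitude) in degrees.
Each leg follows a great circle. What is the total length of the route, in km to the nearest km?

Leg A→B: central angle 1.6882 rad, distance 2933.0 km.
Leg B→C: central angle 1.7281 rad, distance 3002.5 km.
Leg C→D: central angle 1.3820 rad, distance 2401.1 km.
Total: 2933.0 + 3002.5 + 2401.1 ≈ 8337 km.

8337 km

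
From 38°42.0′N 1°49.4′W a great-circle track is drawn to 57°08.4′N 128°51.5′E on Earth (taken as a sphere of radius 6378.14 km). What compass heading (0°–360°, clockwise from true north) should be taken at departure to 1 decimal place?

25.1°

Δλ = 130.682° = 2.2808 rad.
y = sin Δλ · cos φ₂ = (0.7583)(0.5426) = 0.4115
x = cos φ₁ sin φ₂ − sin φ₁ cos φ₂ cos Δλ = (0.7804)(0.8400) − (0.6252)(0.5426)(-0.6519) = 0.8767
θ = atan2(y, x) = 25.14°, so the bearing is 25.1°.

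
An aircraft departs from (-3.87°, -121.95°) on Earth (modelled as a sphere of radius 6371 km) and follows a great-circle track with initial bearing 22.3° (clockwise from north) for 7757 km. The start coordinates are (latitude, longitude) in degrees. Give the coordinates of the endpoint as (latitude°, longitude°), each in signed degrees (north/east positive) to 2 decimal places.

Angular distance δ = d/R = 7757/6371 = 1.21755 rad; initial bearing θ = 0.3892 rad.
sin φ₂ = sin φ₁ cos δ + cos φ₁ sin δ cos θ = (-0.0675)(0.3459) + (0.9977)(0.9383)(0.9252) = 0.8428, so φ₂ = 57.43°.
Δλ = atan2(sin θ sin δ cos φ₁, cos δ − sin φ₁ sin φ₂) = atan2(0.3552, 0.4028) = 41.406°.
λ₂ = -121.950° + 41.406° = -80.54°.

57.43°, -80.54°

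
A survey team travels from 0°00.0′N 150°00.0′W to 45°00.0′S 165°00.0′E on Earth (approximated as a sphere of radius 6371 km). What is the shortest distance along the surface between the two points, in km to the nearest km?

6672 km

Let φ₁ = 0.0000 rad, φ₂ = -0.7854 rad, and Δλ = -0.7854 rad.
cos c = sin φ₁ sin φ₂ + cos φ₁ cos φ₂ cos Δλ = (0.0000)(-0.7071) + (1.0000)(0.7071)(0.7071) = 0.50000,
so c = arccos(0.50000) = 1.04720 rad.
Distance = R·c = 6371 × 1.0472 ≈ 6672 km.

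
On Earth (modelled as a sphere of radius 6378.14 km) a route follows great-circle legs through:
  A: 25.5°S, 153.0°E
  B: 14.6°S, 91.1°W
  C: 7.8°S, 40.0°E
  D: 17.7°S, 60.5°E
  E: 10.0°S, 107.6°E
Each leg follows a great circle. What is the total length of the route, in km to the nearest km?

33504 km

Leg A→B: central angle 1.8473 rad, distance 11782.4 km.
Leg B→C: central angle 2.2094 rad, distance 14091.7 km.
Leg C→D: central angle 0.3889 rad, distance 2480.3 km.
Leg D→E: central angle 0.8073 rad, distance 5149.2 km.
Total: 11782.4 + 14091.7 + 2480.3 + 5149.2 ≈ 33504 km.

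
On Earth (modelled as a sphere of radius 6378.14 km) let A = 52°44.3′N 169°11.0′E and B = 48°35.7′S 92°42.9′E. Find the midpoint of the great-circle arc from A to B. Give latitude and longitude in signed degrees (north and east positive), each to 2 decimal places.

Central angle δ = 2.0982 rad. Interpolating on the sphere with fraction f = 0.5:
P = [sin((1−f)δ)·A + sin(fδ)·B] / sin δ = 1.0033·A + 1.0033·B in Cartesian coordinates,
giving P = (-0.6281, 0.7768, 0.0460), i.e. latitude 2.64°, longitude 128.96°.

2.64°, 128.96°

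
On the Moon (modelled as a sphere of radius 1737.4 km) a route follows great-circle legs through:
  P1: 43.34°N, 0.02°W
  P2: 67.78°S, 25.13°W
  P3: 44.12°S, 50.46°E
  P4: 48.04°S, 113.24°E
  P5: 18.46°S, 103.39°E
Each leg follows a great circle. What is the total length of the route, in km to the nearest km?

Leg P1→P2: central angle 1.9674 rad, distance 3418.2 km.
Leg P2→P3: central angle 0.7784 rad, distance 1352.4 km.
Leg P3→P4: central angle 0.7418 rad, distance 1288.9 km.
Leg P4→P5: central angle 0.5349 rad, distance 929.3 km.
Total: 3418.2 + 1352.4 + 1288.9 + 929.3 ≈ 6989 km.

6989 km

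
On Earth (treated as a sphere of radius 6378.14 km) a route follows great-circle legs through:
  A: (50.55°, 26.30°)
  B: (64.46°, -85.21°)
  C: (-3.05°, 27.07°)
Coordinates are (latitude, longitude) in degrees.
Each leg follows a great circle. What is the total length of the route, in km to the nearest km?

17320 km

Leg A→B: central angle 0.9319 rad, distance 5944.0 km.
Leg B→C: central angle 1.7836 rad, distance 11376.3 km.
Total: 5944.0 + 11376.3 ≈ 17320 km.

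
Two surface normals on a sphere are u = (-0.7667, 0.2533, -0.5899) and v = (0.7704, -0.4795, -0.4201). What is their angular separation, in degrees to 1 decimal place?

u·v = -0.4643; |u| = 1.0000, |v| = 1.0000.
cos θ = (u·v)/(|u||v|) = -0.4643, so θ = 117.7°.

117.7°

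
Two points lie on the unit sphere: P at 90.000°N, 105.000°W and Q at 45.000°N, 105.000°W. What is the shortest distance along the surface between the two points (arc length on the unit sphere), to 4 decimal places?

0.7854

With latitudes φ₁ = 90.000°, φ₂ = 45.000° and longitude difference Δλ = 0.000°:
cos c = sin φ₁ sin φ₂ + cos φ₁ cos φ₂ cos Δλ = (1.0000)(0.7071) + (0.0000)(0.7071)(1.0000) = 0.70711,
so c = arccos(0.70711) = 0.78540 rad.
On the unit sphere the arc length equals the central angle: 0.7854.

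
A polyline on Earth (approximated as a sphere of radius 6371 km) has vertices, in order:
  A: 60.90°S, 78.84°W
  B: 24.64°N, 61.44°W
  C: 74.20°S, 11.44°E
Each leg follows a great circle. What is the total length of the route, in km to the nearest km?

Leg A→B: central angle 1.5132 rad, distance 9640.8 km.
Leg B→C: central angle 1.9053 rad, distance 12138.7 km.
Total: 9640.8 + 12138.7 ≈ 21780 km.

21780 km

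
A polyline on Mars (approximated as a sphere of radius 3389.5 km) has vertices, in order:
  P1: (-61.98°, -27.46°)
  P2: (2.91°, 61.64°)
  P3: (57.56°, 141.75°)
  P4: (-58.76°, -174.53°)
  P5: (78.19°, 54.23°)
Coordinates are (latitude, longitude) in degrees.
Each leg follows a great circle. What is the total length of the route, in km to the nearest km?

26671 km

Leg P1→P2: central angle 1.6083 rad, distance 5451.2 km.
Leg P2→P3: central angle 1.4355 rad, distance 4865.7 km.
Leg P3→P4: central angle 2.1183 rad, distance 7179.8 km.
Leg P4→P5: central angle 2.7066 rad, distance 9174.0 km.
Total: 5451.2 + 4865.7 + 7179.8 + 9174.0 ≈ 26671 km.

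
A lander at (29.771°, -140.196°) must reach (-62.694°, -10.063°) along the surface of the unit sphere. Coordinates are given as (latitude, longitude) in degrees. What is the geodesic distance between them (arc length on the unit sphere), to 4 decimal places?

2.3432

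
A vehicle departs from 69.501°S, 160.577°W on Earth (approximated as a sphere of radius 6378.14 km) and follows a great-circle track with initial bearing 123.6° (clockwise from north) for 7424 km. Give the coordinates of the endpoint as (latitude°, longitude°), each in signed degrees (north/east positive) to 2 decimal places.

-33.27°, -46.77°

Angular distance δ = d/R = 7424/6378.14 = 1.16398 rad; initial bearing θ = 2.1572 rad.
sin φ₂ = sin φ₁ cos δ + cos φ₁ sin δ cos θ = (-0.9367)(0.3957) + (0.3502)(0.9184)(-0.5534) = -0.5486, so φ₂ = -33.27°.
Δλ = atan2(sin θ sin δ cos φ₁, cos δ − sin φ₁ sin φ₂) = atan2(0.2679, -0.1182) = 113.806°.
λ₂ = -160.577° + 113.806° = -46.77°.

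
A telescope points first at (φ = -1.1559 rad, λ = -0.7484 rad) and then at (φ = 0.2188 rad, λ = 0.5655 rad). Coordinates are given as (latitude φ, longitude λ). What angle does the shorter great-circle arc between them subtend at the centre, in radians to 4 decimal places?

1.6696 rad

With latitudes φ₁ = -66.228°, φ₂ = 12.536° and longitude difference Δλ = 75.281°:
Haversine: a = sin²(Δφ/2) + cos φ₁ cos φ₂ sin²(Δλ/2) = 0.4026 + (0.4031)(0.9762)(0.3730) = 0.54933.
Central angle c = 2·arcsin(√a) = 1.66962 rad.
So the angular separation is 1.6696 rad.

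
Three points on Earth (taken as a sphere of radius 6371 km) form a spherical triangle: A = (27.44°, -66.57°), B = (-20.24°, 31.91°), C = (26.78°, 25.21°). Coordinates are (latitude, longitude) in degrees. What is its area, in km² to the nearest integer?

Side lengths (central angles): a = 0.8284, b = 1.3867, c = 1.8569 rad; semiperimeter s = 2.0360.
By l'Huilier's theorem, tan(E/4) = √[tan(s/2) tan((s−a)/2) tan((s−b)/2) tan((s−c)/2)], giving spherical excess E = 0.7272 rad.
Area = E·R² = 0.7272 × (6371)² ≈ 29516940 km².

29516940 km²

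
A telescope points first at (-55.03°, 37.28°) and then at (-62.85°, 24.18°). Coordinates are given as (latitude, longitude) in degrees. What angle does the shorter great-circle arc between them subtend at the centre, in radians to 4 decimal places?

0.1797 rad

With latitudes φ₁ = -55.030°, φ₂ = -62.850° and longitude difference Δλ = -13.100°:
Haversine: a = sin²(Δφ/2) + cos φ₁ cos φ₂ sin²(Δλ/2) = 0.0046 + (0.5731)(0.4563)(0.0130) = 0.00805.
Central angle c = 2·arcsin(√a) = 0.17972 rad.
So the angular separation is 0.1797 rad.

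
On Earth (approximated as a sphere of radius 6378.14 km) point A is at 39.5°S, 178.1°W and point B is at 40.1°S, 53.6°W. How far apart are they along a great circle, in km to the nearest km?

In radians: φ₁ = -0.6894, φ₂ = -0.6999, Δλ = 124.500° = 2.1729 rad.
cos c = sin φ₁ sin φ₂ + cos φ₁ cos φ₂ cos Δλ = (-0.6361)(-0.6441) + (0.7716)(0.7649)(-0.5664) = 0.07540,
so c = arccos(0.07540) = 1.49532 rad.
Distance = R·c = 6378.14 × 1.4953 ≈ 9537 km.

9537 km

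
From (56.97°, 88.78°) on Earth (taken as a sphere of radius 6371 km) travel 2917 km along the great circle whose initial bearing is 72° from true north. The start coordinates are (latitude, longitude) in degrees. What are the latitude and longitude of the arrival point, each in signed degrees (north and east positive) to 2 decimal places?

55.74°, 137.09°

Angular distance δ = d/R = 2917/6371 = 0.45786 rad; initial bearing θ = 1.2566 rad.
sin φ₂ = sin φ₁ cos δ + cos φ₁ sin δ cos θ = (0.8384)(0.8970) + (0.5451)(0.4420)(0.3090) = 0.8265, so φ₂ = 55.74°.
Δλ = atan2(sin θ sin δ cos φ₁, cos δ − sin φ₁ sin φ₂) = atan2(0.2291, 0.2041) = 48.310°.
λ₂ = 88.780° + 48.310° = 137.09°.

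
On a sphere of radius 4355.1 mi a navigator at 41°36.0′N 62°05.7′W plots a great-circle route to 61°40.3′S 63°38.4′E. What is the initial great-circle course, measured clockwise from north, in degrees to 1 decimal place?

140.9°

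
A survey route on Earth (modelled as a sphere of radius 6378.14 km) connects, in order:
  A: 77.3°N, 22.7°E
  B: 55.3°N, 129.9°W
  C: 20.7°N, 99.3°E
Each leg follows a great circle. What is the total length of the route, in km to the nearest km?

Leg A→B: central angle 0.8080 rad, distance 5153.8 km.
Leg B→C: central angle 1.6282 rad, distance 10384.8 km.
Total: 5153.8 + 10384.8 ≈ 15539 km.

15539 km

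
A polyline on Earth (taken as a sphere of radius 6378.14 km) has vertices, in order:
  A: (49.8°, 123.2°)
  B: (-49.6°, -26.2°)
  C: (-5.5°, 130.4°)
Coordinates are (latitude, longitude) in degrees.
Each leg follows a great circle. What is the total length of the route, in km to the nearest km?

Leg A→B: central angle 2.7986 rad, distance 17849.6 km.
Leg B→C: central angle 2.1166 rad, distance 13499.8 km.
Total: 17849.6 + 13499.8 ≈ 31349 km.

31349 km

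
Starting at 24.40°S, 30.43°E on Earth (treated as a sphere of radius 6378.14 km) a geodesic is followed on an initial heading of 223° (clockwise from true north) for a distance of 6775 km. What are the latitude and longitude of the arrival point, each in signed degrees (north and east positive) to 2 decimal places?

-51.53°, -42.80°

Angular distance δ = d/R = 6775/6378.14 = 1.06222 rad; initial bearing θ = 3.8921 rad.
sin φ₂ = sin φ₁ cos δ + cos φ₁ sin δ cos θ = (-0.4131)(0.4869) + (0.9107)(0.8734)(-0.7314) = -0.7829, so φ₂ = -51.53°.
Δλ = atan2(sin θ sin δ cos φ₁, cos δ − sin φ₁ sin φ₂) = atan2(-0.5425, 0.1635) = -73.226°.
λ₂ = 30.430° − 73.226° = -42.80°.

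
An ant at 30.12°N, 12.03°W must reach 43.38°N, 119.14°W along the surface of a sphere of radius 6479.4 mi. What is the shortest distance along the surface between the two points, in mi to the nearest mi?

9139 mi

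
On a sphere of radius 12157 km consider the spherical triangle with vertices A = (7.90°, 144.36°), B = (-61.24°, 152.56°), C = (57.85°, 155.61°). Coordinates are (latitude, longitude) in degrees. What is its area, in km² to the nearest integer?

29415250 km²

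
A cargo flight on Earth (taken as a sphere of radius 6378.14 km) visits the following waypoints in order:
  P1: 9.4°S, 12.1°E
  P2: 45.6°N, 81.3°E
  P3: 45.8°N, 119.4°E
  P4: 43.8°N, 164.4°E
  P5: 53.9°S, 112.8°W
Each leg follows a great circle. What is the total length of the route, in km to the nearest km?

Leg P1→P2: central angle 1.4420 rad, distance 9197.4 km.
Leg P2→P3: central angle 0.4600 rad, distance 2933.8 km.
Leg P3→P4: central angle 0.5510 rad, distance 3514.2 km.
Leg P4→P5: central angle 2.1013 rad, distance 13402.2 km.
Total: 9197.4 + 2933.8 + 3514.2 + 13402.2 ≈ 29048 km.

29048 km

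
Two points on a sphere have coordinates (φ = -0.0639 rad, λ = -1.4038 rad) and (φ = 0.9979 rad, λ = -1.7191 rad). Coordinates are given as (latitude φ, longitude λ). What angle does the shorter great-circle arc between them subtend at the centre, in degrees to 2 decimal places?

62.57°

With latitudes φ₁ = -3.661°, φ₂ = 57.175° and longitude difference Δλ = -18.065°:
cos c = sin φ₁ sin φ₂ + cos φ₁ cos φ₂ cos Δλ = (-0.0639)(0.8403) + (0.9980)(0.5421)(0.9507) = 0.46063,
so c = arccos(0.46063) = 1.09209 rad.
So the angular separation is 62.57°.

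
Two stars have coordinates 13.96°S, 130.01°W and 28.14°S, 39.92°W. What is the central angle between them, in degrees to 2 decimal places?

83.54°

Let φ₁ = -0.2436 rad, φ₂ = -0.4911 rad, and Δλ = 1.5724 rad.
cos c = sin φ₁ sin φ₂ + cos φ₁ cos φ₂ cos Δλ = (-0.2412)(-0.4716) + (0.9705)(0.8818)(-0.0016) = 0.11243,
so c = arccos(0.11243) = 1.45812 rad.
So the angular separation is 83.54°.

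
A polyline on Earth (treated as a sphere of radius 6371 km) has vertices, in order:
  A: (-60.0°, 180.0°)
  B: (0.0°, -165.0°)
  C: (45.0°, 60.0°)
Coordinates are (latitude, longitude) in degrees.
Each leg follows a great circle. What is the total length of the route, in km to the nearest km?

20140 km

Leg A→B: central angle 1.0668 rad, distance 6796.3 km.
Leg B→C: central angle 2.0944 rad, distance 13343.4 km.
Total: 6796.3 + 13343.4 ≈ 20140 km.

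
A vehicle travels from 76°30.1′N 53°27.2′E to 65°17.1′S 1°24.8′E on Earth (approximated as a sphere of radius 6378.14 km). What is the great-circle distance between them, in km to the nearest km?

16187 km

In radians: φ₁ = 1.3352, φ₂ = -1.1394, Δλ = -52.040° = -0.9083 rad.
Haversine: a = sin²(Δφ/2) + cos φ₁ cos φ₂ sin²(Δλ/2) = 0.8929 + (0.2334)(0.4181)(0.1924) = 0.91164.
Central angle c = 2·arcsin(√a) = 2.53795 rad.
Distance = R·c = 6378.14 × 2.5380 ≈ 16187 km.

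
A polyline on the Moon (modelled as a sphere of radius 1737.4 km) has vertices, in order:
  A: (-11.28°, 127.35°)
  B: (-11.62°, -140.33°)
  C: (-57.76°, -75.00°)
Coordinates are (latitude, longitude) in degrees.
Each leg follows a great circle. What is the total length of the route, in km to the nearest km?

4764 km

Leg A→B: central angle 1.5703 rad, distance 2728.2 km.
Leg B→C: central angle 1.1718 rad, distance 2035.9 km.
Total: 2728.2 + 2035.9 ≈ 4764 km.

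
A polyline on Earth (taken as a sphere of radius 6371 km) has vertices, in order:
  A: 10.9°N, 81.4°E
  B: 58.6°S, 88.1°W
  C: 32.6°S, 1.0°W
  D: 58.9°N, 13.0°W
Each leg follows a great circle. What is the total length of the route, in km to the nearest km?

Leg A→B: central angle 2.2975 rad, distance 14637.7 km.
Leg B→C: central angle 1.0678 rad, distance 6802.8 km.
Leg C→D: central angle 1.6065 rad, distance 10234.9 km.
Total: 14637.7 + 6802.8 + 10234.9 ≈ 31675 km.

31675 km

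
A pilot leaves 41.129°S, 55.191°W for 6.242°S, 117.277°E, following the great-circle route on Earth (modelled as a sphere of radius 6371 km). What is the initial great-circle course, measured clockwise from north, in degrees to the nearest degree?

With φ₁ = -0.7178, φ₂ = -0.1089, Δλ = 3.0101 rad, the forward-azimuth formula gives
θ = atan2( sin Δλ cos φ₂ , cos φ₁ sin φ₂ − sin φ₁ cos φ₂ cos Δλ ) = atan2(0.1303, -0.7301) = 169.88°.
So the initial bearing is 170°.

170°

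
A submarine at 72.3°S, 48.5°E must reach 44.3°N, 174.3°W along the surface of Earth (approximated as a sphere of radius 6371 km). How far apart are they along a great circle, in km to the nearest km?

16189 km

In radians: φ₁ = -1.2619, φ₂ = 0.7732, Δλ = 137.200° = 2.3946 rad.
cos c = sin φ₁ sin φ₂ + cos φ₁ cos φ₂ cos Δλ = (-0.9527)(0.6984) + (0.3040)(0.7157)(-0.7337) = -0.82501,
so c = arccos(-0.82501) = 2.54101 rad.
Distance = R·c = 6371 × 2.5410 ≈ 16189 km.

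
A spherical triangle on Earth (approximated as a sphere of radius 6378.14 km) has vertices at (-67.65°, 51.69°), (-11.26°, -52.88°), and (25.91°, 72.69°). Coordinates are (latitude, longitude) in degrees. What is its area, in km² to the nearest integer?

Side lengths (central angles): a = 2.2124, b = 1.6557, c = 1.4839 rad; semiperimeter s = 2.6760.
By l'Huilier's theorem, tan(E/4) = √[tan(s/2) tan((s−a)/2) tan((s−b)/2) tan((s−c)/2)], giving spherical excess E = 2.2048 rad.
Area = E·R² = 2.2048 × (6378.14)² ≈ 89691014 km².

89691014 km²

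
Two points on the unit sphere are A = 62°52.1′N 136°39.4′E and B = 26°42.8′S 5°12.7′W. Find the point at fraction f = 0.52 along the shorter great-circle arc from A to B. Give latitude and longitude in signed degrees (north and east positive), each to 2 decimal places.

Central angle δ = 2.3753 rad. Interpolating on the sphere with fraction f = 0.52:
P = [sin((1−f)δ)·A + sin(fδ)·B] / sin δ = 1.3104·A + 1.3616·B in Cartesian coordinates,
giving P = (0.7766, 0.2997, 0.5541), i.e. latitude 33.65°, longitude 21.10°.

33.65°, 21.10°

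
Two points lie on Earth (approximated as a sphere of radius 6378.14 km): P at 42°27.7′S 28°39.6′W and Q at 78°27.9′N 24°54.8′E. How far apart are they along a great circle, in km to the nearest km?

With latitudes φ₁ = -42.462°, φ₂ = 78.465° and longitude difference Δλ = 53.573°:
Haversine: a = sin²(Δφ/2) + cos φ₁ cos φ₂ sin²(Δλ/2) = 0.7570 + (0.7377)(0.2000)(0.2031) = 0.78693.
Central angle c = 2·arcsin(√a) = 2.18201 rad.
Distance = R·c = 6378.14 × 2.1820 ≈ 13917 km.

13917 km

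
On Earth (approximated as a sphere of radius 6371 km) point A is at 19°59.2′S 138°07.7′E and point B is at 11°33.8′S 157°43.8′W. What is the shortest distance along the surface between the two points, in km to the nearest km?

6890 km

In radians: φ₁ = -0.3488, φ₂ = -0.2018, Δλ = 64.142° = 1.1195 rad.
cos c = sin φ₁ sin φ₂ + cos φ₁ cos φ₂ cos Δλ = (-0.3418)(-0.2005) + (0.9398)(0.9797)(0.4361) = 0.47007,
so c = arccos(0.47007) = 1.08142 rad.
Distance = R·c = 6371 × 1.0814 ≈ 6890 km.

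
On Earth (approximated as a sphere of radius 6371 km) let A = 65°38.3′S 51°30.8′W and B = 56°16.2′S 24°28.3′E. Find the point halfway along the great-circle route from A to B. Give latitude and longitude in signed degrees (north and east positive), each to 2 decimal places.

-66.22°, -6.95°

Central angle δ = 0.6214 rad. Interpolating on the sphere with fraction f = 0.5:
P = [sin((1−f)δ)·A + sin(fδ)·B] / sin δ = 0.5251·A + 0.5251·B in Cartesian coordinates,
giving P = (0.4002, -0.0488, -0.9151), i.e. latitude -66.22°, longitude -6.95°.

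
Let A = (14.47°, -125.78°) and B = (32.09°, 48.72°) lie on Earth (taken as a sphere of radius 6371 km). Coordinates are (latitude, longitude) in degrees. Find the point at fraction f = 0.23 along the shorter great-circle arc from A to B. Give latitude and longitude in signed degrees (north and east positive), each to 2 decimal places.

Central angle δ = 2.3238 rad. Interpolating on the sphere with fraction f = 0.23:
P = [sin((1−f)δ)·A + sin(fδ)·B] / sin δ = 1.3379·A + 0.6981·B in Cartesian coordinates,
giving P = (-0.3672, -0.6065, 0.7052), i.e. latitude 44.84°, longitude -121.19°.

44.84°, -121.19°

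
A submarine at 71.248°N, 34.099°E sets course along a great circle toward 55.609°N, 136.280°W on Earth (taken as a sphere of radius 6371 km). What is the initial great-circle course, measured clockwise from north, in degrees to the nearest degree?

Δλ = -170.379° = -2.9737 rad.
y = sin Δλ · cos φ₂ = (-0.1671)(0.5648) = -0.0944
x = cos φ₁ sin φ₂ − sin φ₁ cos φ₂ cos Δλ = (0.3215)(0.8252) − (0.9469)(0.5648)(-0.9859) = 0.7926
θ = atan2(y, x) = -6.79°; adding 360° gives 353°.

353°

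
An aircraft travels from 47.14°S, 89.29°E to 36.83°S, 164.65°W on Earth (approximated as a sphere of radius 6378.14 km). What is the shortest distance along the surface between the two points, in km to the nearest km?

8150 km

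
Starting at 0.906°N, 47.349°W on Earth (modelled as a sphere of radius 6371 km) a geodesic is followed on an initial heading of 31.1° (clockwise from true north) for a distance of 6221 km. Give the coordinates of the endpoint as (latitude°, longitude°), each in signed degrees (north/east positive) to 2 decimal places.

45.91°, -9.40°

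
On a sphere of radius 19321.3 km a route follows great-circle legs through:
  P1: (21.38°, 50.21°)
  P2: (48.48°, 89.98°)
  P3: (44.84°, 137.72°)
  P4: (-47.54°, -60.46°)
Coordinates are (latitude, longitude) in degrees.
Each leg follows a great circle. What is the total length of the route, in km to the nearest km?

81346 km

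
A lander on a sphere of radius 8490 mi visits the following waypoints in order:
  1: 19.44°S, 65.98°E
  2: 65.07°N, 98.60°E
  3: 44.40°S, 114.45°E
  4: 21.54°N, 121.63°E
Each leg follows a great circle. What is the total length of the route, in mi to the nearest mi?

Leg 1→2: central angle 1.5378 rad, distance 13056.1 mi.
Leg 2→3: central angle 1.9228 rad, distance 16324.4 mi.
Leg 3→4: central angle 1.1566 rad, distance 9819.3 mi.
Total: 13056.1 + 16324.4 + 9819.3 ≈ 39200 mi.

39200 mi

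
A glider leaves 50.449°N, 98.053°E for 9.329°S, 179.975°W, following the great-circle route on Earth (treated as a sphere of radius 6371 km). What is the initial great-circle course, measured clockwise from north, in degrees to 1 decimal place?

With φ₁ = 0.8805, φ₂ = -0.1628, Δλ = 1.4307 rad, the forward-azimuth formula gives
θ = atan2( sin Δλ cos φ₂ , cos φ₁ sin φ₂ − sin φ₁ cos φ₂ cos Δλ ) = atan2(0.9771, -0.2095) = 102.10°.
So the initial bearing is 102.1°.

102.1°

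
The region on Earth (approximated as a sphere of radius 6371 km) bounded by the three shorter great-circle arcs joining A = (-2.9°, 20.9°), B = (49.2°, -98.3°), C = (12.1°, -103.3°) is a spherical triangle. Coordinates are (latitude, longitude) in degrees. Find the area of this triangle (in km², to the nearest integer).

41621959 km²

Side lengths (central angles): a = 0.6515, b = 2.1646, c = 1.9355 rad; semiperimeter s = 2.3758.
By l'Huilier's theorem, tan(E/4) = √[tan(s/2) tan((s−a)/2) tan((s−b)/2) tan((s−c)/2)], giving spherical excess E = 1.0254 rad.
Area = E·R² = 1.0254 × (6371)² ≈ 41621959 km².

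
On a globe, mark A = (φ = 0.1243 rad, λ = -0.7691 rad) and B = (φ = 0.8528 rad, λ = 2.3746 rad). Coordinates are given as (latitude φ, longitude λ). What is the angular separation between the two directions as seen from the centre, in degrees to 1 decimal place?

124.0°

In radians: φ₁ = 0.1243, φ₂ = 0.8528, Δλ = -179.879° = -3.1395 rad.
Haversine: a = sin²(Δφ/2) + cos φ₁ cos φ₂ sin²(Δλ/2) = 0.1269 + (0.9923)(0.6579)(1.0000) = 0.77971.
Central angle c = 2·arcsin(√a) = 2.16449 rad.
So the angular separation is 124.0°.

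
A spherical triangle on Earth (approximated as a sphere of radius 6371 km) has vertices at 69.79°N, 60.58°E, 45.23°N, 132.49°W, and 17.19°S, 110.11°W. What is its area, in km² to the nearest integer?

16925948 km²

Side lengths (central angles): a = 1.1458, b = 2.2181, c = 1.1271 rad; semiperimeter s = 2.2455.
By l'Huilier's theorem, tan(E/4) = √[tan(s/2) tan((s−a)/2) tan((s−b)/2) tan((s−c)/2)], giving spherical excess E = 0.4170 rad.
Area = E·R² = 0.4170 × (6371)² ≈ 16925948 km².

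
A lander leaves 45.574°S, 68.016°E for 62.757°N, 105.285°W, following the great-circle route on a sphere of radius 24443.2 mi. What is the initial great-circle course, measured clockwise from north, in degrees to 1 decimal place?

Δλ = -173.301° = -3.0247 rad.
y = sin Δλ · cos φ₂ = (-0.1167)(0.4578) = -0.0534
x = cos φ₁ sin φ₂ − sin φ₁ cos φ₂ cos Δλ = (0.7000)(0.8891) − (-0.7142)(0.4578)(-0.9932) = 0.2977
θ = atan2(y, x) = -10.17°; adding 360° gives 349.8°.

349.8°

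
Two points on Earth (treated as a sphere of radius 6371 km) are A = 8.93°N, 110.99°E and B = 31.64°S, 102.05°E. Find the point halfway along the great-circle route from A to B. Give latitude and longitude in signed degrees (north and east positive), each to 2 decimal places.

Central angle δ = 0.7236 rad. Interpolating on the sphere with fraction f = 0.5:
P = [sin((1−f)δ)·A + sin(fδ)·B] / sin δ = 0.5346·A + 0.5346·B in Cartesian coordinates,
giving P = (-0.2842, 0.9382, -0.1975), i.e. latitude -11.39°, longitude 106.85°.

-11.39°, 106.85°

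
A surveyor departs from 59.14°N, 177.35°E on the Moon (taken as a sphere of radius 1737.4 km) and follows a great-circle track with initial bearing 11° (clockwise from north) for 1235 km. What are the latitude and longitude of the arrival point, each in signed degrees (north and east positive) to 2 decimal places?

Angular distance δ = d/R = 1235/1737.4 = 0.71083 rad; initial bearing θ = 0.1920 rad.
sin φ₂ = sin φ₁ cos δ + cos φ₁ sin δ cos θ = (0.8584)(0.7578) + (0.5129)(0.6525)(0.9816) = 0.9791, so φ₂ = 78.25°.
Δλ = atan2(sin θ sin δ cos φ₁, cos δ − sin φ₁ sin φ₂) = atan2(0.0639, -0.0826) = 142.301°.
λ₂ = 177.350° + 142.301° = 319.65° → -40.35° after wrapping to (−180°, 180°].

78.25°, -40.35°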